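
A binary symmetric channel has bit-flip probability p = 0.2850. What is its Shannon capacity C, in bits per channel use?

For BSC with error probability p:
C = 1 - H(p) where H(p) is binary entropy
H(0.2850) = -0.2850 × log₂(0.2850) - 0.7150 × log₂(0.7150)
H(p) = 0.8622
C = 1 - 0.8622 = 0.1378 bits/use


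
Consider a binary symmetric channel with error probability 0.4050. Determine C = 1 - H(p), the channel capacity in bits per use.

For BSC with error probability p:
C = 1 - H(p) where H(p) is binary entropy
H(0.4050) = -0.4050 × log₂(0.4050) - 0.5950 × log₂(0.5950)
H(p) = 0.9738
C = 1 - 0.9738 = 0.0262 bits/use


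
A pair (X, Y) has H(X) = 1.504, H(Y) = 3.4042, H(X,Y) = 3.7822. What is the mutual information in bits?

I(X;Y) = H(X) + H(Y) - H(X,Y)
I(X;Y) = 1.504 + 3.4042 - 3.7822 = 1.126 bits


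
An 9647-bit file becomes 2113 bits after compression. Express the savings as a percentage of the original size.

Space savings = (1 - Compressed/Original) × 100%
= (1 - 2113/9647) × 100%
= 78.10%


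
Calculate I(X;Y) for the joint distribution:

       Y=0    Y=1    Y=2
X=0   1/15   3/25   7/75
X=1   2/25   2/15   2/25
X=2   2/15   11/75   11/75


H(X) = 1.5575, H(Y) = 1.5690, H(X,Y) = 3.1174
I(X;Y) = H(X) + H(Y) - H(X,Y) = 0.0092 bits


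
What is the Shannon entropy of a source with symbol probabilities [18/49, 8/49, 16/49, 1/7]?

H(X) = -Σ p(x) log₂ p(x)
  -18/49 × log₂(18/49) = 0.5307
  -8/49 × log₂(8/49) = 0.4269
  -16/49 × log₂(16/49) = 0.5273
  -1/7 × log₂(1/7) = 0.4011
H(X) = 1.8859 bits


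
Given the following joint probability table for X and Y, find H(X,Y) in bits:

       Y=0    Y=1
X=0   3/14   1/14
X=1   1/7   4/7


H(X,Y) = -Σ p(x,y) log₂ p(x,y)
  p(0,0)=3/14: -0.2143 × log₂(0.2143) = 0.4762
  p(0,1)=1/14: -0.0714 × log₂(0.0714) = 0.2720
  p(1,0)=1/7: -0.1429 × log₂(0.1429) = 0.4011
  p(1,1)=4/7: -0.5714 × log₂(0.5714) = 0.4613
H(X,Y) = 1.6106 bits


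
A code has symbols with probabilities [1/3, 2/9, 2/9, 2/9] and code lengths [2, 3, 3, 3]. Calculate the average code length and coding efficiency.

Average length L = Σ p_i × l_i = 2.6667 bits
Entropy H = 1.9749 bits
Efficiency η = H/L × 100% = 74.06%


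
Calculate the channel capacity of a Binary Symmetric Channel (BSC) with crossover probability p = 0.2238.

For BSC with error probability p:
C = 1 - H(p) where H(p) is binary entropy
H(0.2238) = -0.2238 × log₂(0.2238) - 0.7762 × log₂(0.7762)
H(p) = 0.7670
C = 1 - 0.7670 = 0.2330 bits/use


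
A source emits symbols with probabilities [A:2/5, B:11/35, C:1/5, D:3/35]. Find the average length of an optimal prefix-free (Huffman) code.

Huffman tree construction:
Combine smallest probabilities repeatedly
Resulting codes:
  A: 0 (length 1)
  B: 11 (length 2)
  C: 101 (length 3)
  D: 100 (length 3)
Average length = Σ p(s) × length(s) = 1.8857 bits


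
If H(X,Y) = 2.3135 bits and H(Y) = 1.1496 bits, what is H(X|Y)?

Chain rule: H(X,Y) = H(X|Y) + H(Y)
H(X|Y) = H(X,Y) - H(Y) = 2.3135 - 1.1496 = 1.1639 bits


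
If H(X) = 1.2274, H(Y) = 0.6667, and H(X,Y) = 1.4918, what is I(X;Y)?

I(X;Y) = H(X) + H(Y) - H(X,Y)
I(X;Y) = 1.2274 + 0.6667 - 1.4918 = 0.4023 bits


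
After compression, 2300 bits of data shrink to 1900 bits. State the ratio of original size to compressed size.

Compression ratio = Original / Compressed
= 2300 / 1900 = 1.21:1


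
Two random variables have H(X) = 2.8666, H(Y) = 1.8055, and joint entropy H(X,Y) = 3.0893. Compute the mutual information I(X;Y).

I(X;Y) = H(X) + H(Y) - H(X,Y)
I(X;Y) = 2.8666 + 1.8055 - 3.0893 = 1.5828 bits


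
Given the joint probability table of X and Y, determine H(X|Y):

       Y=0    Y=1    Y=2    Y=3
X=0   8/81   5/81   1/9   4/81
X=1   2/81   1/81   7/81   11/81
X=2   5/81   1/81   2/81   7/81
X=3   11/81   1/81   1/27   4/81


H(X|Y) = Σ_y p(y) H(X|Y=y)
  p(Y=0) = 26/81, H(X|Y=0) = 1.7903
  p(Y=1) = 8/81, H(X|Y=1) = 1.5488
  p(Y=2) = 7/27, H(X|Y=2) = 1.7763
  p(Y=3) = 26/81, H(X|Y=3) = 1.8656
H(X|Y) = 0.3210×1.7903 + 0.0988×1.5488 + 0.2593×1.7763 + 0.3210×1.8656 = 1.7870 bits


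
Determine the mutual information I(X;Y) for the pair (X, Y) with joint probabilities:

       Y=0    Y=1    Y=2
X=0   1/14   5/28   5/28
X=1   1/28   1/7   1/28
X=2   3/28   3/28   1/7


H(X) = 1.5306, H(Y) = 1.5306, H(X,Y) = 2.9956
I(X;Y) = H(X) + H(Y) - H(X,Y) = 0.0656 bits


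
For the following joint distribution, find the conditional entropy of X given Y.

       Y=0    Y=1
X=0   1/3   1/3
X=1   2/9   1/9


H(X|Y) = Σ_y p(y) H(X|Y=y)
  p(Y=0) = 5/9, H(X|Y=0) = 0.9710
  p(Y=1) = 4/9, H(X|Y=1) = 0.8113
H(X|Y) = 0.5556×0.9710 + 0.4444×0.8113 = 0.9000 bits


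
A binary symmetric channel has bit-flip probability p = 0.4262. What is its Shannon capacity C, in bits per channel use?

For BSC with error probability p:
C = 1 - H(p) where H(p) is binary entropy
H(0.4262) = -0.4262 × log₂(0.4262) - 0.5738 × log₂(0.5738)
H(p) = 0.9842
C = 1 - 0.9842 = 0.0158 bits/use


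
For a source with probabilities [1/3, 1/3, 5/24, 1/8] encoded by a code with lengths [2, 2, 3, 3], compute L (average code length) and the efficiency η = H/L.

Average length L = Σ p_i × l_i = 2.3333 bits
Entropy H = 1.9031 bits
Efficiency η = H/L × 100% = 81.56%


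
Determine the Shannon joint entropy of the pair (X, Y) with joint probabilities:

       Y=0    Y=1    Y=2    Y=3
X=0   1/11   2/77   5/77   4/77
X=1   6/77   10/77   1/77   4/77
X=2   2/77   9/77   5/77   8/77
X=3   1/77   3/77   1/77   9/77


H(X,Y) = -Σ p(x,y) log₂ p(x,y)
  p(0,0)=1/11: -0.0909 × log₂(0.0909) = 0.3145
  p(0,1)=2/77: -0.0260 × log₂(0.0260) = 0.1368
  p(0,2)=5/77: -0.0649 × log₂(0.0649) = 0.2562
  p(0,3)=4/77: -0.0519 × log₂(0.0519) = 0.2217
  p(1,0)=6/77: -0.0779 × log₂(0.0779) = 0.2869
  p(1,1)=10/77: -0.1299 × log₂(0.1299) = 0.3824
  p(1,2)=1/77: -0.0130 × log₂(0.0130) = 0.0814
  p(1,3)=4/77: -0.0519 × log₂(0.0519) = 0.2217
  p(2,0)=2/77: -0.0260 × log₂(0.0260) = 0.1368
  p(2,1)=9/77: -0.1169 × log₂(0.1169) = 0.3620
  p(2,2)=5/77: -0.0649 × log₂(0.0649) = 0.2562
  p(2,3)=8/77: -0.1039 × log₂(0.1039) = 0.3394
  p(3,0)=1/77: -0.0130 × log₂(0.0130) = 0.0814
  p(3,1)=3/77: -0.0390 × log₂(0.0390) = 0.1824
  p(3,2)=1/77: -0.0130 × log₂(0.0130) = 0.0814
  p(3,3)=9/77: -0.1169 × log₂(0.1169) = 0.3620
H(X,Y) = 3.7030 bits


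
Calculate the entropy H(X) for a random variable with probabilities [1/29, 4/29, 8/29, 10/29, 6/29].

H(X) = -Σ p(x) log₂ p(x)
  -1/29 × log₂(1/29) = 0.1675
  -4/29 × log₂(4/29) = 0.3942
  -8/29 × log₂(8/29) = 0.5125
  -10/29 × log₂(10/29) = 0.5297
  -6/29 × log₂(6/29) = 0.4703
H(X) = 2.0742 bits


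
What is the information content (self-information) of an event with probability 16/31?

Information content I(x) = -log₂(p(x))
I = -log₂(16/31) = -log₂(0.5161)
I = 0.9542 bits


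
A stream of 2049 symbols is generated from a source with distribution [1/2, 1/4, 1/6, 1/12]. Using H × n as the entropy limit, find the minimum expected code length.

Entropy H = 1.7296 bits/symbol
Minimum bits = H × n = 1.7296 × 2049
= 3543.90 bits


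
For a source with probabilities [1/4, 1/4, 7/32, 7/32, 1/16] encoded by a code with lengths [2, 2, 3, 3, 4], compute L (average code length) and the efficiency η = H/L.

Average length L = Σ p_i × l_i = 2.5625 bits
Entropy H = 2.2093 bits
Efficiency η = H/L × 100% = 86.22%


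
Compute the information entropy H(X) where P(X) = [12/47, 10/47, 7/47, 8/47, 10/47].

H(X) = -Σ p(x) log₂ p(x)
  -12/47 × log₂(12/47) = 0.5029
  -10/47 × log₂(10/47) = 0.4750
  -7/47 × log₂(7/47) = 0.4092
  -8/47 × log₂(8/47) = 0.4348
  -10/47 × log₂(10/47) = 0.4750
H(X) = 2.2969 bits


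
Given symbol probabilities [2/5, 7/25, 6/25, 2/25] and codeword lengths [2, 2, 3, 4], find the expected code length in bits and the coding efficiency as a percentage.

Average length L = Σ p_i × l_i = 2.4000 bits
Entropy H = 1.8286 bits
Efficiency η = H/L × 100% = 76.19%


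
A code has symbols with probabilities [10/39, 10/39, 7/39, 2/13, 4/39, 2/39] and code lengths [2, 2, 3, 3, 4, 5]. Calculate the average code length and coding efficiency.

Average length L = Σ p_i × l_i = 2.6923 bits
Entropy H = 2.4239 bits
Efficiency η = H/L × 100% = 90.03%


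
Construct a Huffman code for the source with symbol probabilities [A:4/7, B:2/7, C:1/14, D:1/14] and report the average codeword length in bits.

Huffman tree construction:
Combine smallest probabilities repeatedly
Resulting codes:
  A: 1 (length 1)
  B: 01 (length 2)
  C: 000 (length 3)
  D: 001 (length 3)
Average length = Σ p(s) × length(s) = 1.5714 bits


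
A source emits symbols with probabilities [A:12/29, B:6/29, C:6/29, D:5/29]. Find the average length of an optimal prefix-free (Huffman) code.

Huffman tree construction:
Combine smallest probabilities repeatedly
Resulting codes:
  A: 0 (length 1)
  B: 111 (length 3)
  C: 10 (length 2)
  D: 110 (length 3)
Average length = Σ p(s) × length(s) = 1.9655 bits


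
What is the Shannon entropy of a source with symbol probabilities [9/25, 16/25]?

H(X) = -Σ p(x) log₂ p(x)
  -9/25 × log₂(9/25) = 0.5306
  -16/25 × log₂(16/25) = 0.4121
H(X) = 0.9427 bits


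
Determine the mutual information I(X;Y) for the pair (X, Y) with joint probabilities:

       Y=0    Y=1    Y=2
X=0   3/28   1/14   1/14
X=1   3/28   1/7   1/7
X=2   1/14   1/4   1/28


H(X) = 1.5601, H(Y) = 1.5303, H(X,Y) = 2.9802
I(X;Y) = H(X) + H(Y) - H(X,Y) = 0.1102 bits


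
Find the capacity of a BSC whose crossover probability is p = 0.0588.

For BSC with error probability p:
C = 1 - H(p) where H(p) is binary entropy
H(0.0588) = -0.0588 × log₂(0.0588) - 0.9412 × log₂(0.9412)
H(p) = 0.3227
C = 1 - 0.3227 = 0.6773 bits/use


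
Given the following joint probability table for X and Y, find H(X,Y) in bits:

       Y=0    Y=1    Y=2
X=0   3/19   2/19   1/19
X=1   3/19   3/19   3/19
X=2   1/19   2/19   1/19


H(X,Y) = -Σ p(x,y) log₂ p(x,y)
  p(0,0)=3/19: -0.1579 × log₂(0.1579) = 0.4205
  p(0,1)=2/19: -0.1053 × log₂(0.1053) = 0.3419
  p(0,2)=1/19: -0.0526 × log₂(0.0526) = 0.2236
  p(1,0)=3/19: -0.1579 × log₂(0.1579) = 0.4205
  p(1,1)=3/19: -0.1579 × log₂(0.1579) = 0.4205
  p(1,2)=3/19: -0.1579 × log₂(0.1579) = 0.4205
  p(2,0)=1/19: -0.0526 × log₂(0.0526) = 0.2236
  p(2,1)=2/19: -0.1053 × log₂(0.1053) = 0.3419
  p(2,2)=1/19: -0.0526 × log₂(0.0526) = 0.2236
H(X,Y) = 3.0364 bits


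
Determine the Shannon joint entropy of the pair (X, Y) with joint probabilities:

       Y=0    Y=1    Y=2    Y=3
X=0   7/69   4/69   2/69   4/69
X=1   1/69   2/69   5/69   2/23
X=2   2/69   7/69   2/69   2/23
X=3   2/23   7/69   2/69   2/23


H(X,Y) = -Σ p(x,y) log₂ p(x,y)
  p(0,0)=7/69: -0.1014 × log₂(0.1014) = 0.3349
  p(0,1)=4/69: -0.0580 × log₂(0.0580) = 0.2382
  p(0,2)=2/69: -0.0290 × log₂(0.0290) = 0.1481
  p(0,3)=4/69: -0.0580 × log₂(0.0580) = 0.2382
  p(1,0)=1/69: -0.0145 × log₂(0.0145) = 0.0885
  p(1,1)=2/69: -0.0290 × log₂(0.0290) = 0.1481
  p(1,2)=5/69: -0.0725 × log₂(0.0725) = 0.2744
  p(1,3)=2/23: -0.0870 × log₂(0.0870) = 0.3064
  p(2,0)=2/69: -0.0290 × log₂(0.0290) = 0.1481
  p(2,1)=7/69: -0.1014 × log₂(0.1014) = 0.3349
  p(2,2)=2/69: -0.0290 × log₂(0.0290) = 0.1481
  p(2,3)=2/23: -0.0870 × log₂(0.0870) = 0.3064
  p(3,0)=2/23: -0.0870 × log₂(0.0870) = 0.3064
  p(3,1)=7/69: -0.1014 × log₂(0.1014) = 0.3349
  p(3,2)=2/69: -0.0290 × log₂(0.0290) = 0.1481
  p(3,3)=2/23: -0.0870 × log₂(0.0870) = 0.3064
H(X,Y) = 3.8099 bits


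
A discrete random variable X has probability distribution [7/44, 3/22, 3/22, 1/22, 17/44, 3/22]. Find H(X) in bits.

H(X) = -Σ p(x) log₂ p(x)
  -7/44 × log₂(7/44) = 0.4219
  -3/22 × log₂(3/22) = 0.3920
  -3/22 × log₂(3/22) = 0.3920
  -1/22 × log₂(1/22) = 0.2027
  -17/44 × log₂(17/44) = 0.5301
  -3/22 × log₂(3/22) = 0.3920
H(X) = 2.3306 bits


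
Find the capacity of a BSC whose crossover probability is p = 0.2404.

For BSC with error probability p:
C = 1 - H(p) where H(p) is binary entropy
H(0.2404) = -0.2404 × log₂(0.2404) - 0.7596 × log₂(0.7596)
H(p) = 0.7957
C = 1 - 0.7957 = 0.2043 bits/use


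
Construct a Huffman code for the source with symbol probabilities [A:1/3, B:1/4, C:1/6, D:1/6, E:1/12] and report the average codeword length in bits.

Huffman tree construction:
Combine smallest probabilities repeatedly
Resulting codes:
  A: 11 (length 2)
  B: 01 (length 2)
  C: 101 (length 3)
  D: 00 (length 2)
  E: 100 (length 3)
Average length = Σ p(s) × length(s) = 2.2500 bits


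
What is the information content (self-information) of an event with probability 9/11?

Information content I(x) = -log₂(p(x))
I = -log₂(9/11) = -log₂(0.8182)
I = 0.2895 bits


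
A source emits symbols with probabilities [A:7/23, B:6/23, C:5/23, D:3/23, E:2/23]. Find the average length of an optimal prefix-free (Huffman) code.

Huffman tree construction:
Combine smallest probabilities repeatedly
Resulting codes:
  A: 11 (length 2)
  B: 10 (length 2)
  C: 00 (length 2)
  D: 011 (length 3)
  E: 010 (length 3)
Average length = Σ p(s) × length(s) = 2.2174 bits


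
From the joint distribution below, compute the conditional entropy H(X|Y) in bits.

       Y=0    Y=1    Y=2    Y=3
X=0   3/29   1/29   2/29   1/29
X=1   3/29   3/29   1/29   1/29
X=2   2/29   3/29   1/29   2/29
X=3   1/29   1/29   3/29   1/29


H(X|Y) = Σ_y p(y) H(X|Y=y)
  p(Y=0) = 9/29, H(X|Y=0) = 1.8911
  p(Y=1) = 8/29, H(X|Y=1) = 1.8113
  p(Y=2) = 7/29, H(X|Y=2) = 1.8424
  p(Y=3) = 5/29, H(X|Y=3) = 1.9219
H(X|Y) = 0.3103×1.8911 + 0.2759×1.8113 + 0.2414×1.8424 + 0.1724×1.9219 = 1.8626 bits


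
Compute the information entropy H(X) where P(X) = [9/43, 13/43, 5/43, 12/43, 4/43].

H(X) = -Σ p(x) log₂ p(x)
  -9/43 × log₂(9/43) = 0.4723
  -13/43 × log₂(13/43) = 0.5218
  -5/43 × log₂(5/43) = 0.3610
  -12/43 × log₂(12/43) = 0.5139
  -4/43 × log₂(4/43) = 0.3187
H(X) = 2.1876 bits


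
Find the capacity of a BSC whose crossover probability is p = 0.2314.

For BSC with error probability p:
C = 1 - H(p) where H(p) is binary entropy
H(0.2314) = -0.2314 × log₂(0.2314) - 0.7686 × log₂(0.7686)
H(p) = 0.7804
C = 1 - 0.7804 = 0.2196 bits/use


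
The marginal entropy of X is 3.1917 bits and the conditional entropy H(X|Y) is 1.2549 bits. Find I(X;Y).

I(X;Y) = H(X) - H(X|Y)
I(X;Y) = 3.1917 - 1.2549 = 1.9368 bits


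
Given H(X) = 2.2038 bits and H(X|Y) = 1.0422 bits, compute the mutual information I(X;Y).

I(X;Y) = H(X) - H(X|Y)
I(X;Y) = 2.2038 - 1.0422 = 1.1616 bits


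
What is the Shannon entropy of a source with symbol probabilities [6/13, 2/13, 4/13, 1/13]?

H(X) = -Σ p(x) log₂ p(x)
  -6/13 × log₂(6/13) = 0.5148
  -2/13 × log₂(2/13) = 0.4155
  -4/13 × log₂(4/13) = 0.5232
  -1/13 × log₂(1/13) = 0.2846
H(X) = 1.7381 bits


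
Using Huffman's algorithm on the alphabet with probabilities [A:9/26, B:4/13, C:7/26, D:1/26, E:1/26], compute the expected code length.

Huffman tree construction:
Combine smallest probabilities repeatedly
Resulting codes:
  A: 11 (length 2)
  B: 10 (length 2)
  C: 01 (length 2)
  D: 000 (length 3)
  E: 001 (length 3)
Average length = Σ p(s) × length(s) = 2.0769 bits


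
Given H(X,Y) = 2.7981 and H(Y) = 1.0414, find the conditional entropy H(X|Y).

Chain rule: H(X,Y) = H(X|Y) + H(Y)
H(X|Y) = H(X,Y) - H(Y) = 2.7981 - 1.0414 = 1.7567 bits


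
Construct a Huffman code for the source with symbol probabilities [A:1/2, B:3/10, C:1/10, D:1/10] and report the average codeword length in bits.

Huffman tree construction:
Combine smallest probabilities repeatedly
Resulting codes:
  A: 0 (length 1)
  B: 11 (length 2)
  C: 100 (length 3)
  D: 101 (length 3)
Average length = Σ p(s) × length(s) = 1.7000 bits


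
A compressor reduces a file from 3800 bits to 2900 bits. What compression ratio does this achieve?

Compression ratio = Original / Compressed
= 3800 / 2900 = 1.31:1


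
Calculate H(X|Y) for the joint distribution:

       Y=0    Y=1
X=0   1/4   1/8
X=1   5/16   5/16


H(X|Y) = Σ_y p(y) H(X|Y=y)
  p(Y=0) = 9/16, H(X|Y=0) = 0.9911
  p(Y=1) = 7/16, H(X|Y=1) = 0.8631
H(X|Y) = 0.5625×0.9911 + 0.4375×0.8631 = 0.9351 bits


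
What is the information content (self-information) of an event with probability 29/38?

Information content I(x) = -log₂(p(x))
I = -log₂(29/38) = -log₂(0.7632)
I = 0.3899 bits


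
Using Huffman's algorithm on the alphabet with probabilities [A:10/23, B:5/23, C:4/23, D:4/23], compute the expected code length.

Huffman tree construction:
Combine smallest probabilities repeatedly
Resulting codes:
  A: 0 (length 1)
  B: 10 (length 2)
  C: 110 (length 3)
  D: 111 (length 3)
Average length = Σ p(s) × length(s) = 1.9130 bits


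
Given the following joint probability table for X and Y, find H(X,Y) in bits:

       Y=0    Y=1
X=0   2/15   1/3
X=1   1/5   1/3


H(X,Y) = -Σ p(x,y) log₂ p(x,y)
  p(0,0)=2/15: -0.1333 × log₂(0.1333) = 0.3876
  p(0,1)=1/3: -0.3333 × log₂(0.3333) = 0.5283
  p(1,0)=1/5: -0.2000 × log₂(0.2000) = 0.4644
  p(1,1)=1/3: -0.3333 × log₂(0.3333) = 0.5283
H(X,Y) = 1.9086 bits


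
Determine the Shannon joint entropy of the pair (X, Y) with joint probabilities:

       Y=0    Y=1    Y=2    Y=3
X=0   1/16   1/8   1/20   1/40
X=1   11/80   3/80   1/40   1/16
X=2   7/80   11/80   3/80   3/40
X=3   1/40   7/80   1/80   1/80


H(X,Y) = -Σ p(x,y) log₂ p(x,y)
  p(0,0)=1/16: -0.0625 × log₂(0.0625) = 0.2500
  p(0,1)=1/8: -0.1250 × log₂(0.1250) = 0.3750
  p(0,2)=1/20: -0.0500 × log₂(0.0500) = 0.2161
  p(0,3)=1/40: -0.0250 × log₂(0.0250) = 0.1330
  p(1,0)=11/80: -0.1375 × log₂(0.1375) = 0.3936
  p(1,1)=3/80: -0.0375 × log₂(0.0375) = 0.1776
  p(1,2)=1/40: -0.0250 × log₂(0.0250) = 0.1330
  p(1,3)=1/16: -0.0625 × log₂(0.0625) = 0.2500
  p(2,0)=7/80: -0.0875 × log₂(0.0875) = 0.3075
  p(2,1)=11/80: -0.1375 × log₂(0.1375) = 0.3936
  p(2,2)=3/80: -0.0375 × log₂(0.0375) = 0.1776
  p(2,3)=3/40: -0.0750 × log₂(0.0750) = 0.2803
  p(3,0)=1/40: -0.0250 × log₂(0.0250) = 0.1330
  p(3,1)=7/80: -0.0875 × log₂(0.0875) = 0.3075
  p(3,2)=1/80: -0.0125 × log₂(0.0125) = 0.0790
  p(3,3)=1/80: -0.0125 × log₂(0.0125) = 0.0790
H(X,Y) = 3.6861 bits


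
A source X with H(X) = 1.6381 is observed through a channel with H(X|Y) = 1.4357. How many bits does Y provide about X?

I(X;Y) = H(X) - H(X|Y)
I(X;Y) = 1.6381 - 1.4357 = 0.2024 bits


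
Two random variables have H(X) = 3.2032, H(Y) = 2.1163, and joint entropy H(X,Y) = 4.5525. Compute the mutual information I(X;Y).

I(X;Y) = H(X) + H(Y) - H(X,Y)
I(X;Y) = 3.2032 + 2.1163 - 4.5525 = 0.767 bits


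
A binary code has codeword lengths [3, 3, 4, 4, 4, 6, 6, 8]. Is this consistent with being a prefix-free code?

Kraft inequality: Σ 2^(-l_i) ≤ 1 for prefix-free code
Calculating: 2^(-3) + 2^(-3) + 2^(-4) + 2^(-4) + 2^(-4) + 2^(-6) + 2^(-6) + 2^(-8)
= 0.125 + 0.125 + 0.0625 + 0.0625 + 0.0625 + 0.015625 + 0.015625 + 0.00390625
= 0.4727
Since 0.4727 ≤ 1, prefix-free code exists


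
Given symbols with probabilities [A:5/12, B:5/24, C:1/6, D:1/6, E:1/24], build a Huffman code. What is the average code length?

Huffman tree construction:
Combine smallest probabilities repeatedly
Resulting codes:
  A: 0 (length 1)
  B: 111 (length 3)
  C: 101 (length 3)
  D: 110 (length 3)
  E: 100 (length 3)
Average length = Σ p(s) × length(s) = 2.1667 bits


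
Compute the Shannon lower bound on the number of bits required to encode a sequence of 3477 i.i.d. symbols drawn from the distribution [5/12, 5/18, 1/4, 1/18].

Entropy H = 1.7713 bits/symbol
Minimum bits = H × n = 1.7713 × 3477
= 6158.67 bits


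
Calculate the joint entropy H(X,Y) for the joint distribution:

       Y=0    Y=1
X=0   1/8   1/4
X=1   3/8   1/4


H(X,Y) = -Σ p(x,y) log₂ p(x,y)
  p(0,0)=1/8: -0.1250 × log₂(0.1250) = 0.3750
  p(0,1)=1/4: -0.2500 × log₂(0.2500) = 0.5000
  p(1,0)=3/8: -0.3750 × log₂(0.3750) = 0.5306
  p(1,1)=1/4: -0.2500 × log₂(0.2500) = 0.5000
H(X,Y) = 1.9056 bits


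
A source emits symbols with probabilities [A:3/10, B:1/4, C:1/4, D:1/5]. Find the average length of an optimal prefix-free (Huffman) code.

Huffman tree construction:
Combine smallest probabilities repeatedly
Resulting codes:
  A: 11 (length 2)
  B: 01 (length 2)
  C: 10 (length 2)
  D: 00 (length 2)
Average length = Σ p(s) × length(s) = 2.0000 bits


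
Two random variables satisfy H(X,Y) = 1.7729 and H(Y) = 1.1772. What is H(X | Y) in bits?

Chain rule: H(X,Y) = H(X|Y) + H(Y)
H(X|Y) = H(X,Y) - H(Y) = 1.7729 - 1.1772 = 0.5957 bits


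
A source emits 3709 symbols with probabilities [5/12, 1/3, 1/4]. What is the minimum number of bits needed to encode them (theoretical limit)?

Entropy H = 1.5546 bits/symbol
Minimum bits = H × n = 1.5546 × 3709
= 5765.96 bits


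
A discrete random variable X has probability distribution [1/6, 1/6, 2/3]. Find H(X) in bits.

H(X) = -Σ p(x) log₂ p(x)
  -1/6 × log₂(1/6) = 0.4308
  -1/6 × log₂(1/6) = 0.4308
  -2/3 × log₂(2/3) = 0.3900
H(X) = 1.2516 bits


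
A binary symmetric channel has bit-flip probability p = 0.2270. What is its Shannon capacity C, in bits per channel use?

For BSC with error probability p:
C = 1 - H(p) where H(p) is binary entropy
H(0.2270) = -0.2270 × log₂(0.2270) - 0.7730 × log₂(0.7730)
H(p) = 0.7727
C = 1 - 0.7727 = 0.2273 bits/use


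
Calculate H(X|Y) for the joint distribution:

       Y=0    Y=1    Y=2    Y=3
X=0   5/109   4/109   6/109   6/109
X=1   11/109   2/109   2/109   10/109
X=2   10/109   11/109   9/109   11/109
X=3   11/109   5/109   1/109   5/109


H(X|Y) = Σ_y p(y) H(X|Y=y)
  p(Y=0) = 37/109, H(X|Y=0) = 1.9409
  p(Y=1) = 22/109, H(X|Y=1) = 1.7475
  p(Y=2) = 18/109, H(X|Y=2) = 1.6122
  p(Y=3) = 32/109, H(X|Y=3) = 1.9252
H(X|Y) = 0.3394×1.9409 + 0.2018×1.7475 + 0.1651×1.6122 + 0.2936×1.9252 = 1.8430 bits


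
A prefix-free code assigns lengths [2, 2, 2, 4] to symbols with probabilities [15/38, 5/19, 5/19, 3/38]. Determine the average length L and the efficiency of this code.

Average length L = Σ p_i × l_i = 2.1579 bits
Entropy H = 1.8322 bits
Efficiency η = H/L × 100% = 84.91%


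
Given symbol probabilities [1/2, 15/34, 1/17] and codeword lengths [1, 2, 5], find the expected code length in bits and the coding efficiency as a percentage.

Average length L = Σ p_i × l_i = 1.6765 bits
Entropy H = 1.2613 bits
Efficiency η = H/L × 100% = 75.23%


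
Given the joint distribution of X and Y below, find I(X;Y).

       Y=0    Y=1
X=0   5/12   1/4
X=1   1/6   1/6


H(X) = 0.9183, H(Y) = 0.9799, H(X,Y) = 1.8879
I(X;Y) = H(X) + H(Y) - H(X,Y) = 0.0102 bits


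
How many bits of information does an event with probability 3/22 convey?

Information content I(x) = -log₂(p(x))
I = -log₂(3/22) = -log₂(0.1364)
I = 2.8745 bits


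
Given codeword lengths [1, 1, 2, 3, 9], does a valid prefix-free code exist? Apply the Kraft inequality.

Kraft inequality: Σ 2^(-l_i) ≤ 1 for prefix-free code
Calculating: 2^(-1) + 2^(-1) + 2^(-2) + 2^(-3) + 2^(-9)
= 0.5 + 0.5 + 0.25 + 0.125 + 0.001953125
= 1.3770
Since 1.3770 > 1, prefix-free code does not exist


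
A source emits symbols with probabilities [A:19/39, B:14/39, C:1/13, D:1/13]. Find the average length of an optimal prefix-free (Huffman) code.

Huffman tree construction:
Combine smallest probabilities repeatedly
Resulting codes:
  A: 0 (length 1)
  B: 11 (length 2)
  C: 100 (length 3)
  D: 101 (length 3)
Average length = Σ p(s) × length(s) = 1.6667 bits


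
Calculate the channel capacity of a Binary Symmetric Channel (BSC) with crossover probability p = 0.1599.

For BSC with error probability p:
C = 1 - H(p) where H(p) is binary entropy
H(0.1599) = -0.1599 × log₂(0.1599) - 0.8401 × log₂(0.8401)
H(p) = 0.6341
C = 1 - 0.6341 = 0.3659 bits/use


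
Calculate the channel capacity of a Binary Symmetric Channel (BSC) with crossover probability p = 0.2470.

For BSC with error probability p:
C = 1 - H(p) where H(p) is binary entropy
H(0.2470) = -0.2470 × log₂(0.2470) - 0.7530 × log₂(0.7530)
H(p) = 0.8065
C = 1 - 0.8065 = 0.1935 bits/use


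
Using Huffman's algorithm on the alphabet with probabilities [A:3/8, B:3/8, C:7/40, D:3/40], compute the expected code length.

Huffman tree construction:
Combine smallest probabilities repeatedly
Resulting codes:
  A: 11 (length 2)
  B: 0 (length 1)
  C: 101 (length 3)
  D: 100 (length 3)
Average length = Σ p(s) × length(s) = 1.8750 bits


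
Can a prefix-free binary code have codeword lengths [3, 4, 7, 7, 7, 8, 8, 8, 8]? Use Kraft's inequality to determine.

Kraft inequality: Σ 2^(-l_i) ≤ 1 for prefix-free code
Calculating: 2^(-3) + 2^(-4) + 2^(-7) + 2^(-7) + 2^(-7) + 2^(-8) + 2^(-8) + 2^(-8) + 2^(-8)
= 0.125 + 0.0625 + 0.0078125 + 0.0078125 + 0.0078125 + 0.00390625 + 0.00390625 + 0.00390625 + 0.00390625
= 0.2266
Since 0.2266 ≤ 1, prefix-free code exists


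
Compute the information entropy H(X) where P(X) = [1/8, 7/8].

H(X) = -Σ p(x) log₂ p(x)
  -1/8 × log₂(1/8) = 0.3750
  -7/8 × log₂(7/8) = 0.1686
H(X) = 0.5436 bits


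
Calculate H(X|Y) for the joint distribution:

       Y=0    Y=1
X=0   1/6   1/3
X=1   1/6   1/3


H(X|Y) = Σ_y p(y) H(X|Y=y)
  p(Y=0) = 1/3, H(X|Y=0) = 1.0000
  p(Y=1) = 2/3, H(X|Y=1) = 1.0000
H(X|Y) = 0.3333×1.0000 + 0.6667×1.0000 = 1.0000 bits


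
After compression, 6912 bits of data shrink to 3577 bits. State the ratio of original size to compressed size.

Compression ratio = Original / Compressed
= 6912 / 3577 = 1.93:1


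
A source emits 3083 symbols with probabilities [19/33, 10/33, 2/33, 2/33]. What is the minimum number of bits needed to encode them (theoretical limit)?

Entropy H = 1.4708 bits/symbol
Minimum bits = H × n = 1.4708 × 3083
= 4534.36 bits


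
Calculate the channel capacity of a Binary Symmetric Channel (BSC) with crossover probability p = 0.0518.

For BSC with error probability p:
C = 1 - H(p) where H(p) is binary entropy
H(0.0518) = -0.0518 × log₂(0.0518) - 0.9482 × log₂(0.9482)
H(p) = 0.2940
C = 1 - 0.2940 = 0.7060 bits/use


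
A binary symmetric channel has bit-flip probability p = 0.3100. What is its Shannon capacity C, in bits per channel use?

For BSC with error probability p:
C = 1 - H(p) where H(p) is binary entropy
H(0.3100) = -0.3100 × log₂(0.3100) - 0.6900 × log₂(0.6900)
H(p) = 0.8932
C = 1 - 0.8932 = 0.1068 bits/use


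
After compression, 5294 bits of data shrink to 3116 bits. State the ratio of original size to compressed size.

Compression ratio = Original / Compressed
= 5294 / 3116 = 1.70:1


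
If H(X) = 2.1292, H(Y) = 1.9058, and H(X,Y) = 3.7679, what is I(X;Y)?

I(X;Y) = H(X) + H(Y) - H(X,Y)
I(X;Y) = 2.1292 + 1.9058 - 3.7679 = 0.2671 bits


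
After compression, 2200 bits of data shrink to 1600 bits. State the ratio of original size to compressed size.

Compression ratio = Original / Compressed
= 2200 / 1600 = 1.38:1


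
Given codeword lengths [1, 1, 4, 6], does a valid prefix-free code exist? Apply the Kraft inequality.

Kraft inequality: Σ 2^(-l_i) ≤ 1 for prefix-free code
Calculating: 2^(-1) + 2^(-1) + 2^(-4) + 2^(-6)
= 0.5 + 0.5 + 0.0625 + 0.015625
= 1.0781
Since 1.0781 > 1, prefix-free code does not exist


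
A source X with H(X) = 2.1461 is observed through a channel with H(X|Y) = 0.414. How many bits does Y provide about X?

I(X;Y) = H(X) - H(X|Y)
I(X;Y) = 2.1461 - 0.414 = 1.7321 bits


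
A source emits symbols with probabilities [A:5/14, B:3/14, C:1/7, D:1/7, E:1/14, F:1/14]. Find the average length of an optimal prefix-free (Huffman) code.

Huffman tree construction:
Combine smallest probabilities repeatedly
Resulting codes:
  A: 11 (length 2)
  B: 01 (length 2)
  C: 100 (length 3)
  D: 101 (length 3)
  E: 000 (length 3)
  F: 001 (length 3)
Average length = Σ p(s) × length(s) = 2.4286 bits


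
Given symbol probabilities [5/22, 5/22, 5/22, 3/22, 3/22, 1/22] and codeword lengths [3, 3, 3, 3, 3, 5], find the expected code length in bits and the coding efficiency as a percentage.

Average length L = Σ p_i × l_i = 3.0909 bits
Entropy H = 2.4440 bits
Efficiency η = H/L × 100% = 79.07%


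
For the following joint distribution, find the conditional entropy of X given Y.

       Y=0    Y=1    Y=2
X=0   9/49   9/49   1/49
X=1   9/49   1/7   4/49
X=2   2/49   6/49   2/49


H(X|Y) = Σ_y p(y) H(X|Y=y)
  p(Y=0) = 20/49, H(X|Y=0) = 1.3690
  p(Y=1) = 22/49, H(X|Y=1) = 1.5644
  p(Y=2) = 1/7, H(X|Y=2) = 1.3788
H(X|Y) = 0.4082×1.3690 + 0.4490×1.5644 + 0.1429×1.3788 = 1.4581 bits


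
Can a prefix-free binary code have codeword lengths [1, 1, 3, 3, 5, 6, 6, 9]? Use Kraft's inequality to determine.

Kraft inequality: Σ 2^(-l_i) ≤ 1 for prefix-free code
Calculating: 2^(-1) + 2^(-1) + 2^(-3) + 2^(-3) + 2^(-5) + 2^(-6) + 2^(-6) + 2^(-9)
= 0.5 + 0.5 + 0.125 + 0.125 + 0.03125 + 0.015625 + 0.015625 + 0.001953125
= 1.3145
Since 1.3145 > 1, prefix-free code does not exist


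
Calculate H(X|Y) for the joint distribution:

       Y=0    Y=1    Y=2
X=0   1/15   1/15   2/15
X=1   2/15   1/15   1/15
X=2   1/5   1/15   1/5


H(X|Y) = Σ_y p(y) H(X|Y=y)
  p(Y=0) = 2/5, H(X|Y=0) = 1.4591
  p(Y=1) = 1/5, H(X|Y=1) = 1.5850
  p(Y=2) = 2/5, H(X|Y=2) = 1.4591
H(X|Y) = 0.4000×1.4591 + 0.2000×1.5850 + 0.4000×1.4591 = 1.4843 bits


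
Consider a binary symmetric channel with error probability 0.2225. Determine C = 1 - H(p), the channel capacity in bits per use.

For BSC with error probability p:
C = 1 - H(p) where H(p) is binary entropy
H(0.2225) = -0.2225 × log₂(0.2225) - 0.7775 × log₂(0.7775)
H(p) = 0.7647
C = 1 - 0.7647 = 0.2353 bits/use


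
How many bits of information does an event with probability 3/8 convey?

Information content I(x) = -log₂(p(x))
I = -log₂(3/8) = -log₂(0.3750)
I = 1.4150 bits


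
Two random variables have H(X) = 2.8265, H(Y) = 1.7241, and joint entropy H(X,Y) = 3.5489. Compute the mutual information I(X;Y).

I(X;Y) = H(X) + H(Y) - H(X,Y)
I(X;Y) = 2.8265 + 1.7241 - 3.5489 = 1.0017 bits


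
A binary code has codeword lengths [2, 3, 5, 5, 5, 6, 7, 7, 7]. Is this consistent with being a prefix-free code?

Kraft inequality: Σ 2^(-l_i) ≤ 1 for prefix-free code
Calculating: 2^(-2) + 2^(-3) + 2^(-5) + 2^(-5) + 2^(-5) + 2^(-6) + 2^(-7) + 2^(-7) + 2^(-7)
= 0.25 + 0.125 + 0.03125 + 0.03125 + 0.03125 + 0.015625 + 0.0078125 + 0.0078125 + 0.0078125
= 0.5078
Since 0.5078 ≤ 1, prefix-free code exists


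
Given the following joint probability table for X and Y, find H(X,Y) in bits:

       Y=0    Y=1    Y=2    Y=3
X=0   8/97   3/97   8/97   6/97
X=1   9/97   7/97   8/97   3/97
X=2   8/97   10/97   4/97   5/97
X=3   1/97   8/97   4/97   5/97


H(X,Y) = -Σ p(x,y) log₂ p(x,y)
  p(0,0)=8/97: -0.0825 × log₂(0.0825) = 0.2969
  p(0,1)=3/97: -0.0309 × log₂(0.0309) = 0.1551
  p(0,2)=8/97: -0.0825 × log₂(0.0825) = 0.2969
  p(0,3)=6/97: -0.0619 × log₂(0.0619) = 0.2483
  p(1,0)=9/97: -0.0928 × log₂(0.0928) = 0.3182
  p(1,1)=7/97: -0.0722 × log₂(0.0722) = 0.2737
  p(1,2)=8/97: -0.0825 × log₂(0.0825) = 0.2969
  p(1,3)=3/97: -0.0309 × log₂(0.0309) = 0.1551
  p(2,0)=8/97: -0.0825 × log₂(0.0825) = 0.2969
  p(2,1)=10/97: -0.1031 × log₂(0.1031) = 0.3379
  p(2,2)=4/97: -0.0412 × log₂(0.0412) = 0.1897
  p(2,3)=5/97: -0.0515 × log₂(0.0515) = 0.2205
  p(3,0)=1/97: -0.0103 × log₂(0.0103) = 0.0680
  p(3,1)=8/97: -0.0825 × log₂(0.0825) = 0.2969
  p(3,2)=4/97: -0.0412 × log₂(0.0412) = 0.1897
  p(3,3)=5/97: -0.0515 × log₂(0.0515) = 0.2205
H(X,Y) = 3.8614 bits


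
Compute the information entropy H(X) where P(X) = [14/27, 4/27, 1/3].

H(X) = -Σ p(x) log₂ p(x)
  -14/27 × log₂(14/27) = 0.4913
  -4/27 × log₂(4/27) = 0.4081
  -1/3 × log₂(1/3) = 0.5283
H(X) = 1.4278 bits


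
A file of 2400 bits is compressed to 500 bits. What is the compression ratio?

Compression ratio = Original / Compressed
= 2400 / 500 = 4.80:1


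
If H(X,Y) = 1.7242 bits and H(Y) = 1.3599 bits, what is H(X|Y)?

Chain rule: H(X,Y) = H(X|Y) + H(Y)
H(X|Y) = H(X,Y) - H(Y) = 1.7242 - 1.3599 = 0.3643 bits


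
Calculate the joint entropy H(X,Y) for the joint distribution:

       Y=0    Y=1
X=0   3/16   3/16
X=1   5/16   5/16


H(X,Y) = -Σ p(x,y) log₂ p(x,y)
  p(0,0)=3/16: -0.1875 × log₂(0.1875) = 0.4528
  p(0,1)=3/16: -0.1875 × log₂(0.1875) = 0.4528
  p(1,0)=5/16: -0.3125 × log₂(0.3125) = 0.5244
  p(1,1)=5/16: -0.3125 × log₂(0.3125) = 0.5244
H(X,Y) = 1.9544 bits


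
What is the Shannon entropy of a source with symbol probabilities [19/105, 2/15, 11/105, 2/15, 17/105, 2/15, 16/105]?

H(X) = -Σ p(x) log₂ p(x)
  -19/105 × log₂(19/105) = 0.4463
  -2/15 × log₂(2/15) = 0.3876
  -11/105 × log₂(11/105) = 0.3410
  -2/15 × log₂(2/15) = 0.3876
  -17/105 × log₂(17/105) = 0.4253
  -2/15 × log₂(2/15) = 0.3876
  -16/105 × log₂(16/105) = 0.4136
H(X) = 2.7889 bits


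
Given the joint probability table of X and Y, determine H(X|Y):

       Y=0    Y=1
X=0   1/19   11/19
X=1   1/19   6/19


H(X|Y) = Σ_y p(y) H(X|Y=y)
  p(Y=0) = 2/19, H(X|Y=0) = 1.0000
  p(Y=1) = 17/19, H(X|Y=1) = 0.9367
H(X|Y) = 0.1053×1.0000 + 0.8947×0.9367 = 0.9433 bits


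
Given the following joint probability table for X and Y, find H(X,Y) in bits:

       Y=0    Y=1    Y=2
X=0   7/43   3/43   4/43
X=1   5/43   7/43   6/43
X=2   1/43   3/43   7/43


H(X,Y) = -Σ p(x,y) log₂ p(x,y)
  p(0,0)=7/43: -0.1628 × log₂(0.1628) = 0.4263
  p(0,1)=3/43: -0.0698 × log₂(0.0698) = 0.2680
  p(0,2)=4/43: -0.0930 × log₂(0.0930) = 0.3187
  p(1,0)=5/43: -0.1163 × log₂(0.1163) = 0.3610
  p(1,1)=7/43: -0.1628 × log₂(0.1628) = 0.4263
  p(1,2)=6/43: -0.1395 × log₂(0.1395) = 0.3965
  p(2,0)=1/43: -0.0233 × log₂(0.0233) = 0.1262
  p(2,1)=3/43: -0.0698 × log₂(0.0698) = 0.2680
  p(2,2)=7/43: -0.1628 × log₂(0.1628) = 0.4263
H(X,Y) = 3.0173 bits


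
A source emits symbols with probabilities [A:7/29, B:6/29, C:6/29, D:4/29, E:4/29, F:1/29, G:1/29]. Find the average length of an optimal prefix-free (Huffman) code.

Huffman tree construction:
Combine smallest probabilities repeatedly
Resulting codes:
  A: 10 (length 2)
  B: 111 (length 3)
  C: 00 (length 2)
  D: 011 (length 3)
  E: 110 (length 3)
  F: 0100 (length 4)
  G: 0101 (length 4)
Average length = Σ p(s) × length(s) = 2.6207 bits


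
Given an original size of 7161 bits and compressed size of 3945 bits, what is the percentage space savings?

Space savings = (1 - Compressed/Original) × 100%
= (1 - 3945/7161) × 100%
= 44.91%


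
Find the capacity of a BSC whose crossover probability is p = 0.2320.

For BSC with error probability p:
C = 1 - H(p) where H(p) is binary entropy
H(0.2320) = -0.2320 × log₂(0.2320) - 0.7680 × log₂(0.7680)
H(p) = 0.7815
C = 1 - 0.7815 = 0.2185 bits/use


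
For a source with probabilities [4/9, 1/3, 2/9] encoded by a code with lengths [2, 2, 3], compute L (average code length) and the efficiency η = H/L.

Average length L = Σ p_i × l_i = 2.2222 bits
Entropy H = 1.5305 bits
Efficiency η = H/L × 100% = 68.87%


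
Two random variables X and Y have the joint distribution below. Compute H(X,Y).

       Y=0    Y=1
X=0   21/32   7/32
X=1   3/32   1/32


H(X,Y) = -Σ p(x,y) log₂ p(x,y)
  p(0,0)=21/32: -0.6562 × log₂(0.6562) = 0.3988
  p(0,1)=7/32: -0.2188 × log₂(0.2188) = 0.4796
  p(1,0)=3/32: -0.0938 × log₂(0.0938) = 0.3202
  p(1,1)=1/32: -0.0312 × log₂(0.0312) = 0.1562
H(X,Y) = 1.3548 bits


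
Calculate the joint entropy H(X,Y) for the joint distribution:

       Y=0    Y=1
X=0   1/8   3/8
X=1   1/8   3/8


H(X,Y) = -Σ p(x,y) log₂ p(x,y)
  p(0,0)=1/8: -0.1250 × log₂(0.1250) = 0.3750
  p(0,1)=3/8: -0.3750 × log₂(0.3750) = 0.5306
  p(1,0)=1/8: -0.1250 × log₂(0.1250) = 0.3750
  p(1,1)=3/8: -0.3750 × log₂(0.3750) = 0.5306
H(X,Y) = 1.8113 bits


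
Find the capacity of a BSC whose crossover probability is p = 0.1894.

For BSC with error probability p:
C = 1 - H(p) where H(p) is binary entropy
H(0.1894) = -0.1894 × log₂(0.1894) - 0.8106 × log₂(0.8106)
H(p) = 0.7002
C = 1 - 0.7002 = 0.2998 bits/use


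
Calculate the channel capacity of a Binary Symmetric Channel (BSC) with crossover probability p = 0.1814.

For BSC with error probability p:
C = 1 - H(p) where H(p) is binary entropy
H(0.1814) = -0.1814 × log₂(0.1814) - 0.8186 × log₂(0.8186)
H(p) = 0.6831
C = 1 - 0.6831 = 0.3169 bits/use


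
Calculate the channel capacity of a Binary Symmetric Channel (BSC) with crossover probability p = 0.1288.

For BSC with error probability p:
C = 1 - H(p) where H(p) is binary entropy
H(0.1288) = -0.1288 × log₂(0.1288) - 0.8712 × log₂(0.8712)
H(p) = 0.5541
C = 1 - 0.5541 = 0.4459 bits/use


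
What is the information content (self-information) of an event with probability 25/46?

Information content I(x) = -log₂(p(x))
I = -log₂(25/46) = -log₂(0.5435)
I = 0.8797 bits


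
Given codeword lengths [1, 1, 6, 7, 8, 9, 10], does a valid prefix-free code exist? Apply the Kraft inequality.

Kraft inequality: Σ 2^(-l_i) ≤ 1 for prefix-free code
Calculating: 2^(-1) + 2^(-1) + 2^(-6) + 2^(-7) + 2^(-8) + 2^(-9) + 2^(-10)
= 0.5 + 0.5 + 0.015625 + 0.0078125 + 0.00390625 + 0.001953125 + 0.0009765625
= 1.0303
Since 1.0303 > 1, prefix-free code does not exist


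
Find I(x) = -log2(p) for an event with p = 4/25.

Information content I(x) = -log₂(p(x))
I = -log₂(4/25) = -log₂(0.1600)
I = 2.6439 bits


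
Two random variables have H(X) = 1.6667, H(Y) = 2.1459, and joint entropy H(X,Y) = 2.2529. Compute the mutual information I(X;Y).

I(X;Y) = H(X) + H(Y) - H(X,Y)
I(X;Y) = 1.6667 + 2.1459 - 2.2529 = 1.5597 bits


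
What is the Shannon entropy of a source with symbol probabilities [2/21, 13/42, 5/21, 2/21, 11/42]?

H(X) = -Σ p(x) log₂ p(x)
  -2/21 × log₂(2/21) = 0.3231
  -13/42 × log₂(13/42) = 0.5237
  -5/21 × log₂(5/21) = 0.4929
  -2/21 × log₂(2/21) = 0.3231
  -11/42 × log₂(11/42) = 0.5062
H(X) = 2.1690 bits


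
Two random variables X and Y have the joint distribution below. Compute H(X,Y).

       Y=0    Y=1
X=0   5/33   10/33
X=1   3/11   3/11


H(X,Y) = -Σ p(x,y) log₂ p(x,y)
  p(0,0)=5/33: -0.1515 × log₂(0.1515) = 0.4125
  p(0,1)=10/33: -0.3030 × log₂(0.3030) = 0.5220
  p(1,0)=3/11: -0.2727 × log₂(0.2727) = 0.5112
  p(1,1)=3/11: -0.2727 × log₂(0.2727) = 0.5112
H(X,Y) = 1.9569 bits


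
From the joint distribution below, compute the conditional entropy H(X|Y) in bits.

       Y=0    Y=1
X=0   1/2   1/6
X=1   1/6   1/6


H(X|Y) = Σ_y p(y) H(X|Y=y)
  p(Y=0) = 2/3, H(X|Y=0) = 0.8113
  p(Y=1) = 1/3, H(X|Y=1) = 1.0000
H(X|Y) = 0.6667×0.8113 + 0.3333×1.0000 = 0.8742 bits


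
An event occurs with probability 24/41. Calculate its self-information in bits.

Information content I(x) = -log₂(p(x))
I = -log₂(24/41) = -log₂(0.5854)
I = 0.7726 bits


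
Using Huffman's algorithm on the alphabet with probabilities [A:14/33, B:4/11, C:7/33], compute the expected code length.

Huffman tree construction:
Combine smallest probabilities repeatedly
Resulting codes:
  A: 0 (length 1)
  B: 11 (length 2)
  C: 10 (length 2)
Average length = Σ p(s) × length(s) = 1.5758 bits


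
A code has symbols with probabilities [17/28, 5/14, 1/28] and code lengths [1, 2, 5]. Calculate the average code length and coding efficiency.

Average length L = Σ p_i × l_i = 1.5000 bits
Entropy H = 1.1393 bits
Efficiency η = H/L × 100% = 75.95%


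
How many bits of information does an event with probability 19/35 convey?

Information content I(x) = -log₂(p(x))
I = -log₂(19/35) = -log₂(0.5429)
I = 0.8814 bits
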